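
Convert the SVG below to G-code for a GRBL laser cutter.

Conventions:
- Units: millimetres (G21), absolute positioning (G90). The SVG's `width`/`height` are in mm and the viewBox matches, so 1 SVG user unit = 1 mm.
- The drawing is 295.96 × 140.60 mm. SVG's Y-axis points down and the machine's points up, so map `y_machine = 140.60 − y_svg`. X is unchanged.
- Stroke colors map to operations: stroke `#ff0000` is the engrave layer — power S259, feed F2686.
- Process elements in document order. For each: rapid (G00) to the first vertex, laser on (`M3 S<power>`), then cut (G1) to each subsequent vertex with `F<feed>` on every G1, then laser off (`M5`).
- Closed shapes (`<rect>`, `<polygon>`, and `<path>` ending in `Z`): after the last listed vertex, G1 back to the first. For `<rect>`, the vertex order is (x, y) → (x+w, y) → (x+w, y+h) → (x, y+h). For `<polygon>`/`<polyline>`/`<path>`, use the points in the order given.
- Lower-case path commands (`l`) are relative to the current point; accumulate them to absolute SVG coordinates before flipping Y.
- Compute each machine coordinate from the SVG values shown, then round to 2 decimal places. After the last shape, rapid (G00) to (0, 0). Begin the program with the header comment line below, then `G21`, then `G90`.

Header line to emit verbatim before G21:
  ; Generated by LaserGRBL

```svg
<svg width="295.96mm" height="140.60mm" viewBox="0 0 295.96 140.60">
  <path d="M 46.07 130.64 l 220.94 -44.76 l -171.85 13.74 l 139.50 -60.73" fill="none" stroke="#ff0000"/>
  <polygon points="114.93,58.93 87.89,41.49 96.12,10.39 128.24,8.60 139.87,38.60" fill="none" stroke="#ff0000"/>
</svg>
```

; Generated by LaserGRBL
G21
G90
G00 X46.07 Y9.96
M3 S259
G1 X267.01 Y54.72 F2686
G1 X95.16 Y40.98 F2686
G1 X234.66 Y101.71 F2686
M5
G00 X114.93 Y81.67
M3 S259
G1 X87.89 Y99.11 F2686
G1 X96.12 Y130.21 F2686
G1 X128.24 Y132.00 F2686
G1 X139.87 Y102.00 F2686
G1 X114.93 Y81.67 F2686
M5
G00 X0.00 Y0.00

1 u = 1 mm; y_m = 140.60 − y.

[1] `<path>` open polyline, #ff0000→engrave S259 F2686: (46.07,9.96) → (267.01,54.72) → (95.16,40.98) → (234.66,101.71)

[2] `<polygon>` regular polygon, #ff0000→engrave S259 F2686: (114.93,81.67) → (87.89,99.11) → (96.12,130.21) → (128.24,132.00) → (139.87,102.00) → (114.93,81.67) (closed)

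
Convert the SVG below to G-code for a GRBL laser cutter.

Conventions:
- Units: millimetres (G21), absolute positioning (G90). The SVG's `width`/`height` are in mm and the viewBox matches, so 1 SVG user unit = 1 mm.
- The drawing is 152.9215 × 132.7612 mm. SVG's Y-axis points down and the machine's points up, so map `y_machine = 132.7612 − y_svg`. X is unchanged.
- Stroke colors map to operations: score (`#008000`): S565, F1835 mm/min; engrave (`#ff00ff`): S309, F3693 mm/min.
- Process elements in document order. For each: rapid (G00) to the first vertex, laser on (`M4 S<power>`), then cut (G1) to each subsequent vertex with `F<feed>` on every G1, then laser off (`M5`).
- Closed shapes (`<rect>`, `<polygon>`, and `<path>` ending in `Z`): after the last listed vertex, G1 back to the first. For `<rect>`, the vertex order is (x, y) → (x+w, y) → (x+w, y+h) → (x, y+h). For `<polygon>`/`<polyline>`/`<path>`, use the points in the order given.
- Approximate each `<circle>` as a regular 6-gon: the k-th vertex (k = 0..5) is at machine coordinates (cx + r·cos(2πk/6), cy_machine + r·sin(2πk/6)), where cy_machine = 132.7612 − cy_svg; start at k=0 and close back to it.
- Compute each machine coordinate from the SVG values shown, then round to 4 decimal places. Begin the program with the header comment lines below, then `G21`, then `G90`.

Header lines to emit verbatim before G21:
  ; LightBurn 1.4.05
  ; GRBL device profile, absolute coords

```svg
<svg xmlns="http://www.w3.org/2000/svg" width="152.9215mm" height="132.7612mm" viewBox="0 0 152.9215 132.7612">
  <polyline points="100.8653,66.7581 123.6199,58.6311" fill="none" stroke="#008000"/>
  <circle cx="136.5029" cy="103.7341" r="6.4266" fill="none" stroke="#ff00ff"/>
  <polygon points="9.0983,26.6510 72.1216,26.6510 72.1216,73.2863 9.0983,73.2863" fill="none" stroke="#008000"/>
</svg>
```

Since the viewBox matches the mm dimensions, user units are millimetres directly. The only transform is the Y-flip y_m = 132.7612 − y_svg.

Shape 1 is a line segment drawn with `<polyline>`. Its stroke #008000 means score at S565, F1835. After flipping Y the toolpath is (100.8653,66.0031) → (123.6199,74.1301).

Shape 2 is a circle drawn with `<circle>`. Its stroke #ff00ff means engrave at S309, F3693. After flipping Y the toolpath is (142.9295,29.0271) → (139.7162,34.5927) → (133.2896,34.5927) → (130.0763,29.0271) → (133.2896,23.4615) → (139.7162,23.4615) → (142.9295,29.0271), returning to the start.

Shape 3 is a rectangle drawn with `<polygon>`. Its stroke #008000 means score at S565, F1835. After flipping Y the toolpath is (9.0983,106.1102) → (72.1216,106.1102) → (72.1216,59.4749) → (9.0983,59.4749) → (9.0983,106.1102), returning to the start.

; LightBurn 1.4.05
; GRBL device profile, absolute coords
G21
G90
G00 X100.8653 Y66.0031
M4 S565
G1 X123.6199 Y74.1301 F1835
M5
G00 X142.9295 Y29.0271
M4 S309
G1 X139.7162 Y34.5927 F3693
G1 X133.2896 Y34.5927 F3693
G1 X130.0763 Y29.0271 F3693
G1 X133.2896 Y23.4615 F3693
G1 X139.7162 Y23.4615 F3693
G1 X142.9295 Y29.0271 F3693
M5
G00 X9.0983 Y106.1102
M4 S565
G1 X72.1216 Y106.1102 F1835
G1 X72.1216 Y59.4749 F1835
G1 X9.0983 Y59.4749 F1835
G1 X9.0983 Y106.1102 F1835
M5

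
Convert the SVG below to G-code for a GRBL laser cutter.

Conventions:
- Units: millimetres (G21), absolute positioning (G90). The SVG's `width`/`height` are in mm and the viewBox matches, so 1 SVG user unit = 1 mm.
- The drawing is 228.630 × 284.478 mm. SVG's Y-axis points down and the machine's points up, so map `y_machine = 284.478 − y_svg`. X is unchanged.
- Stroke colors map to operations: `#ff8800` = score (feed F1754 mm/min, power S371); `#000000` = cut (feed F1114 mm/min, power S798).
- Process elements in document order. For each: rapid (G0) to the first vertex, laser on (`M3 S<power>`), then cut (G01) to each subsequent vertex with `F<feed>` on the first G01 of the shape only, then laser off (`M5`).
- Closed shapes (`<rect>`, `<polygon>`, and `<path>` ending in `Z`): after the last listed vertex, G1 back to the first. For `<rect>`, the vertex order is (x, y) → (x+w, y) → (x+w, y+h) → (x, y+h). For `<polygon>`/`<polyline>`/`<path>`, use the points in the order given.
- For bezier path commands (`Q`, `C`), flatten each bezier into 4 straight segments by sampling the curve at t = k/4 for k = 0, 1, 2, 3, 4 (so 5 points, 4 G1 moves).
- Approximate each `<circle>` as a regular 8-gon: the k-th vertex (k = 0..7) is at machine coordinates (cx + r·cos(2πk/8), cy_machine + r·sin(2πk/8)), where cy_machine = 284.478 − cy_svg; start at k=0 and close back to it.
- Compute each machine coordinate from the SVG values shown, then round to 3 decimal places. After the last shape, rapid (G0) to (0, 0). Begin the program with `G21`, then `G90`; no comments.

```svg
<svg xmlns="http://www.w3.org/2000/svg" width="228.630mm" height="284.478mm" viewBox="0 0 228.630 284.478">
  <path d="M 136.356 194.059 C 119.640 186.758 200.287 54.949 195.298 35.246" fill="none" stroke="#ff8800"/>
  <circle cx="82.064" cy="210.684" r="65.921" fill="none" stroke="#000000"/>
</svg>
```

Since the viewBox matches the mm dimensions, user units are millimetres directly. The only transform is the Y-flip y_m = 284.478 − y_svg.

Shape 1 is a cubic bezier drawn with `<path>`. Its stroke #ff8800 means score at S371, F1754. After flipping Y the toolpath is (136.356,90.419) → (139.215,115.543) → (161.429,165.175) → (185.842,217.132) → (195.298,249.232).

Shape 2 is a circle drawn with `<circle>`. Its stroke #000000 means cut at S798, F1114. After flipping Y the toolpath is (147.985,73.794) → (128.677,120.407) → (82.064,139.715) → (35.451,120.407) → (16.143,73.794) → (35.451,27.181) → (82.064,7.873) → (128.677,27.181) → (147.985,73.794), returning to the start.

G21
G90
G0 X136.356 Y90.419
M3 S371
G01 X139.215 Y115.543 F1754
G01 X161.429 Y165.175
G01 X185.842 Y217.132
G01 X195.298 Y249.232
M5
G0 X147.985 Y73.794
M3 S798
G01 X128.677 Y120.407 F1114
G01 X82.064 Y139.715
G01 X35.451 Y120.407
G01 X16.143 Y73.794
G01 X35.451 Y27.181
G01 X82.064 Y7.873
G01 X128.677 Y27.181
G01 X147.985 Y73.794
M5
G0 X0.000 Y0.000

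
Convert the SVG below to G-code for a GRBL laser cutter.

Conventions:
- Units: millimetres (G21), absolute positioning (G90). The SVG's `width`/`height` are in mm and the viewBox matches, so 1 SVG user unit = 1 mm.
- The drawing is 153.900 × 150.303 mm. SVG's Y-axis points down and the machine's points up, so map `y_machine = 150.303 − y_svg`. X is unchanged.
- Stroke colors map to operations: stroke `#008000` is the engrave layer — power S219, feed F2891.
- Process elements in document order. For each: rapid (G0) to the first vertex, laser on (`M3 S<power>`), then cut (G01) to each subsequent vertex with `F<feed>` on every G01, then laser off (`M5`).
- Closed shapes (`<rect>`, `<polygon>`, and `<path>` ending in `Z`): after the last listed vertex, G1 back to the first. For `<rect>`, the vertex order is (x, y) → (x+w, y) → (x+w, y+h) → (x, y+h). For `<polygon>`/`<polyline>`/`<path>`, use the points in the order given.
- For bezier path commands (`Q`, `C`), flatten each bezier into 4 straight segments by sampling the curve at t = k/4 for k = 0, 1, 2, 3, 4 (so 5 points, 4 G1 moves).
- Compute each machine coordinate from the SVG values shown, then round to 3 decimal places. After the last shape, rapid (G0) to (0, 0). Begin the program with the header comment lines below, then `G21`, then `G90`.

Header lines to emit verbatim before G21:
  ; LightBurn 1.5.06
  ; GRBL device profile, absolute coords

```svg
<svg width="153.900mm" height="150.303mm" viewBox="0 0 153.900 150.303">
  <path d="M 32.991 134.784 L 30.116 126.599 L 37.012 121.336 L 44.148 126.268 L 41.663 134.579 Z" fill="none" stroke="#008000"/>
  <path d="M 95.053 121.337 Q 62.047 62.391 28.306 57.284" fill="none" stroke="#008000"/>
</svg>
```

viewBox `0 0 153.900 150.303` with mm width/height → 1 unit = 1 mm. Flip: y_m = 150.303 − y_svg.

**Shape 1** — `<path>` regular polygon, stroke `#008000` → engrave (S219, F2891). Machine vertices: (32.991,15.519) → (30.116,23.704) → (37.012,28.967) → (44.148,24.035) → (41.663,15.724) → (32.991,15.519). Closed: final G1 returns to the first vertex.

**Shape 2** — `<path>` quadratic bezier, stroke `#008000` → engrave (S219, F2891). Control points (SVG): P0=(95.053,121.337), P1=(62.047,62.391), P2=(28.306,57.284); sampled at t=k/4. Machine vertices: (95.053,28.966) → (78.504,55.074) → (61.863,74.452) → (45.131,87.101) → (28.306,93.019). Open path.

; LightBurn 1.5.06
; GRBL device profile, absolute coords
G21
G90
G0 X32.991 Y15.519
M3 S219
G01 X30.116 Y23.704 F2891
G01 X37.012 Y28.967 F2891
G01 X44.148 Y24.035 F2891
G01 X41.663 Y15.724 F2891
G01 X32.991 Y15.519 F2891
M5
G0 X95.053 Y28.966
M3 S219
G01 X78.504 Y55.074 F2891
G01 X61.863 Y74.452 F2891
G01 X45.131 Y87.101 F2891
G01 X28.306 Y93.019 F2891
M5
G0 X0.000 Y0.000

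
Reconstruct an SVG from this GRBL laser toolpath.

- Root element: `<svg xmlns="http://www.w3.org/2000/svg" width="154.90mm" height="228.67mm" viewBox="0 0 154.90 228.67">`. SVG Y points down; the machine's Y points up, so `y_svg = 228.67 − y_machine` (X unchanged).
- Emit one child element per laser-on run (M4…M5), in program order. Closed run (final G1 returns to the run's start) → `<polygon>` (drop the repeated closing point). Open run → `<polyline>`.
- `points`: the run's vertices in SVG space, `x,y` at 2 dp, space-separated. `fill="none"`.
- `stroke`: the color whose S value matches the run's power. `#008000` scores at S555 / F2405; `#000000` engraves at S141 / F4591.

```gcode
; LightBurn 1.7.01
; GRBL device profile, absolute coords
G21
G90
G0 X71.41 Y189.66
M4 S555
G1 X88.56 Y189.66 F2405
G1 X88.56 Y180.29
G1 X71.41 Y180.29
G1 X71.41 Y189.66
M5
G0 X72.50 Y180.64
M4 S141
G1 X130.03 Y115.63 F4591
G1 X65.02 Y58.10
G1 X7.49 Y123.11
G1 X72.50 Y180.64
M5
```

<svg xmlns="http://www.w3.org/2000/svg" width="154.90mm" height="228.67mm" viewBox="0 0 154.90 228.67">
  <polygon points="71.41,39.01 88.56,39.01 88.56,48.38 71.41,48.38" fill="none" stroke="#008000"/>
  <polygon points="72.50,48.03 130.03,113.04 65.02,170.57 7.49,105.56" fill="none" stroke="#000000"/>
</svg>

y_svg = 228.67 − y_m.

[1] S555→`#008000` (score); closed run; points: 71.41,39.01 88.56,39.01 88.56,48.38 71.41,48.38

[2] S141→`#000000` (engrave); closed run; points: 72.50,48.03 130.03,113.04 65.02,170.57 7.49,105.56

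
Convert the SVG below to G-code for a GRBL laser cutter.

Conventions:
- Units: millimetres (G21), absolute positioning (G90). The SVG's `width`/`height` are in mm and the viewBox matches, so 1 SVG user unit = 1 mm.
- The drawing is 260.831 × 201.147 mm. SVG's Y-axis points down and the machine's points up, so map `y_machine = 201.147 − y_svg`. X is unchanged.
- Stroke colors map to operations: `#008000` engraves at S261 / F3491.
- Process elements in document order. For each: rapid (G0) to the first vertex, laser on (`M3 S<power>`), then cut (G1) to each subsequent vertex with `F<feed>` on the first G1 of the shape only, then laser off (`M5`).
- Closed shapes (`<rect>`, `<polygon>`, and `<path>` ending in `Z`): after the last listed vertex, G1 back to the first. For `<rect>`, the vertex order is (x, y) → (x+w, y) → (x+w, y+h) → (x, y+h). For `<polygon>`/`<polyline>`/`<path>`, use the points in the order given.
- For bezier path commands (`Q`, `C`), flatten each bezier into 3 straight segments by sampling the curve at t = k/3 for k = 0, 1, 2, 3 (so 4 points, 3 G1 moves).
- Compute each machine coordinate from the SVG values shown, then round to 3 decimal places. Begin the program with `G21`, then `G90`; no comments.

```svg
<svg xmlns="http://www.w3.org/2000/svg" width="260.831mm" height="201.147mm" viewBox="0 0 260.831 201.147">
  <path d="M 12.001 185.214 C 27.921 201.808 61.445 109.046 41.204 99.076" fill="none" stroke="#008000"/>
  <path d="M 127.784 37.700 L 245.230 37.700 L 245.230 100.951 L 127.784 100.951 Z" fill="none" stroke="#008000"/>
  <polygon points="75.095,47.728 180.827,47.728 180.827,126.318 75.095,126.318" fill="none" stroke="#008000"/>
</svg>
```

G21
G90
G0 X12.001 Y15.933
M3 S261
G1 X31.146 Y28.674 F3491
G1 X46.167 Y71.620
G1 X41.204 Y102.071
M5
G0 X127.784 Y163.447
M3 S261
G1 X245.230 Y163.447 F3491
G1 X245.230 Y100.196
G1 X127.784 Y100.196
G1 X127.784 Y163.447
M5
G0 X75.095 Y153.419
M3 S261
G1 X180.827 Y153.419 F3491
G1 X180.827 Y74.829
G1 X75.095 Y74.829
G1 X75.095 Y153.419
M5

viewBox `0 0 260.831 201.147` with mm width/height → 1 unit = 1 mm. Flip: y_m = 201.147 − y_svg.

**Shape 1** — `<path>` cubic bezier, stroke `#008000` → engrave (S261, F3491). Control points (SVG): P0=(12.001,185.214), P1=(27.921,201.808), P2=(61.445,109.046), P3=(41.204,99.076); sampled at t=k/3. Machine vertices: (12.001,15.933) → (31.146,28.674) → (46.167,71.620) → (41.204,102.071). Open path.

**Shape 2** — `<path>` rectangle, stroke `#008000` → engrave (S261, F3491). Machine vertices: (127.784,163.447) → (245.230,163.447) → (245.230,100.196) → (127.784,100.196) → (127.784,163.447). Closed: final G1 returns to the first vertex.

**Shape 3** — `<polygon>` rectangle, stroke `#008000` → engrave (S261, F3491). Machine vertices: (75.095,153.419) → (180.827,153.419) → (180.827,74.829) → (75.095,74.829) → (75.095,153.419). Closed: final G1 returns to the first vertex.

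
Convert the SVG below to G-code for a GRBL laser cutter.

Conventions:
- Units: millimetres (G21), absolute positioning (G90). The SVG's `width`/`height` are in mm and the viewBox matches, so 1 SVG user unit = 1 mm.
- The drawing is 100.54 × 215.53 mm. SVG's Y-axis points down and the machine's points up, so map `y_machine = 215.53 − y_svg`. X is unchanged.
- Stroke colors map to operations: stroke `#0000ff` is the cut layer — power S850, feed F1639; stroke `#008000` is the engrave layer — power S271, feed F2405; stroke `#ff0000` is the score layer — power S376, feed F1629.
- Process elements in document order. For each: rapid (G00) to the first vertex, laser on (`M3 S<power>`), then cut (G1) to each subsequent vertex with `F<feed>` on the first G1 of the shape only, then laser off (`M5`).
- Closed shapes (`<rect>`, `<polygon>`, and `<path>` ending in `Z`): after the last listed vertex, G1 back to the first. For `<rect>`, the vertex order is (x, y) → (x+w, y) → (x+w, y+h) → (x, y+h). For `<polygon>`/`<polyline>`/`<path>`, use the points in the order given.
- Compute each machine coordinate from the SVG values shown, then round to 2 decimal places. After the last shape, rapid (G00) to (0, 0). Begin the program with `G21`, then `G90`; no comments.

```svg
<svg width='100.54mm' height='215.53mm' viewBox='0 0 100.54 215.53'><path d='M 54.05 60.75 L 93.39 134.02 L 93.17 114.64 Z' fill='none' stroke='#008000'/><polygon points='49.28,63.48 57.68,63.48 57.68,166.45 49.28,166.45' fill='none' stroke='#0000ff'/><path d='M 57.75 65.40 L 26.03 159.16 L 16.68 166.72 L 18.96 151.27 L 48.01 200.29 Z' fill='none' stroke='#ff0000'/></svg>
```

G21
G90
G00 X54.05 Y154.78
M3 S271
G1 X93.39 Y81.51 F2405
G1 X93.17 Y100.89
G1 X54.05 Y154.78
M5
G00 X49.28 Y152.05
M3 S850
G1 X57.68 Y152.05 F1639
G1 X57.68 Y49.08
G1 X49.28 Y49.08
G1 X49.28 Y152.05
M5
G00 X57.75 Y150.13
M3 S376
G1 X26.03 Y56.37 F1629
G1 X16.68 Y48.81
G1 X18.96 Y64.26
G1 X48.01 Y15.24
G1 X57.75 Y150.13
M5
G00 X0.00 Y0.00

viewBox `0 0 100.54 215.53` with mm width/height → 1 unit = 1 mm. Flip: y_m = 215.53 − y_svg.

**Shape 1** — `<path>` closed polygon, stroke `#008000` → engrave (S271, F2405). Machine vertices: (54.05,154.78) → (93.39,81.51) → (93.17,100.89) → (54.05,154.78). Closed: final G1 returns to the first vertex.

**Shape 2** — `<polygon>` rectangle, stroke `#0000ff` → cut (S850, F1639). Machine vertices: (49.28,152.05) → (57.68,152.05) → (57.68,49.08) → (49.28,49.08) → (49.28,152.05). Closed: final G1 returns to the first vertex.

**Shape 3** — `<path>` closed polygon, stroke `#ff0000` → score (S376, F1629). Machine vertices: (57.75,150.13) → (26.03,56.37) → (16.68,48.81) → (18.96,64.26) → (48.01,15.24) → (57.75,150.13). Closed: final G1 returns to the first vertex.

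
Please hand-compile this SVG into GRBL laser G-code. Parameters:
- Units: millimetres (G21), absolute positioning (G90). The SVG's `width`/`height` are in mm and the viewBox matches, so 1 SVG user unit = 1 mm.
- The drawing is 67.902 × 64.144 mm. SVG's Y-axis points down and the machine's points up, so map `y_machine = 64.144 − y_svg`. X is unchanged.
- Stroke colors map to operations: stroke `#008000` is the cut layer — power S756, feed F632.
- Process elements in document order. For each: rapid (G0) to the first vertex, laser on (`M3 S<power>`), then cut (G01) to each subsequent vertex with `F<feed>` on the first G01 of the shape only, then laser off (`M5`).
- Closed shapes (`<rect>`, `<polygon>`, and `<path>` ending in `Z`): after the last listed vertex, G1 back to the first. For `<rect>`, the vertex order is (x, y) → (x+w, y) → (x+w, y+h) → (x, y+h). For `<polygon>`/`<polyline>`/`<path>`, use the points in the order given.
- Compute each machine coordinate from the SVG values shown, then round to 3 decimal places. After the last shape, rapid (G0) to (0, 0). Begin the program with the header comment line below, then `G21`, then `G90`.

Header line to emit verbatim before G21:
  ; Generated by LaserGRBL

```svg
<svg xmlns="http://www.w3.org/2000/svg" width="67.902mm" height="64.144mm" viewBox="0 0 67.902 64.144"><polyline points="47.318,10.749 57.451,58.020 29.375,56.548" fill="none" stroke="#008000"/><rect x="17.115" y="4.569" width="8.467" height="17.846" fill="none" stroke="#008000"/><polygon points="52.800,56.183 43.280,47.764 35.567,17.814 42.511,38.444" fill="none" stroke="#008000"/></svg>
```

; Generated by LaserGRBL
G21
G90
G0 X47.318 Y53.395
M3 S756
G01 X57.451 Y6.124 F632
G01 X29.375 Y7.596
M5
G0 X17.115 Y59.575
M3 S756
G01 X25.582 Y59.575 F632
G01 X25.582 Y41.729
G01 X17.115 Y41.729
G01 X17.115 Y59.575
M5
G0 X52.800 Y7.961
M3 S756
G01 X43.280 Y16.380 F632
G01 X35.567 Y46.330
G01 X42.511 Y25.700
G01 X52.800 Y7.961
M5
G0 X0.000 Y0.000

viewBox `0 0 67.902 64.144` with mm width/height → 1 unit = 1 mm. Flip: y_m = 64.144 − y_svg.

**Shape 1** — `<polyline>` open polyline, stroke `#008000` → cut (S756, F632). Machine vertices: (47.318,53.395) → (57.451,6.124) → (29.375,7.596). Open path.

**Shape 2** — `<rect>` rectangle, stroke `#008000` → cut (S756, F632). Machine vertices: (17.115,59.575) → (25.582,59.575) → (25.582,41.729) → (17.115,41.729) → (17.115,59.575). Closed: final G1 returns to the first vertex.

**Shape 3** — `<polygon>` closed polygon, stroke `#008000` → cut (S756, F632). Machine vertices: (52.800,7.961) → (43.280,16.380) → (35.567,46.330) → (42.511,25.700) → (52.800,7.961). Closed: final G1 returns to the first vertex.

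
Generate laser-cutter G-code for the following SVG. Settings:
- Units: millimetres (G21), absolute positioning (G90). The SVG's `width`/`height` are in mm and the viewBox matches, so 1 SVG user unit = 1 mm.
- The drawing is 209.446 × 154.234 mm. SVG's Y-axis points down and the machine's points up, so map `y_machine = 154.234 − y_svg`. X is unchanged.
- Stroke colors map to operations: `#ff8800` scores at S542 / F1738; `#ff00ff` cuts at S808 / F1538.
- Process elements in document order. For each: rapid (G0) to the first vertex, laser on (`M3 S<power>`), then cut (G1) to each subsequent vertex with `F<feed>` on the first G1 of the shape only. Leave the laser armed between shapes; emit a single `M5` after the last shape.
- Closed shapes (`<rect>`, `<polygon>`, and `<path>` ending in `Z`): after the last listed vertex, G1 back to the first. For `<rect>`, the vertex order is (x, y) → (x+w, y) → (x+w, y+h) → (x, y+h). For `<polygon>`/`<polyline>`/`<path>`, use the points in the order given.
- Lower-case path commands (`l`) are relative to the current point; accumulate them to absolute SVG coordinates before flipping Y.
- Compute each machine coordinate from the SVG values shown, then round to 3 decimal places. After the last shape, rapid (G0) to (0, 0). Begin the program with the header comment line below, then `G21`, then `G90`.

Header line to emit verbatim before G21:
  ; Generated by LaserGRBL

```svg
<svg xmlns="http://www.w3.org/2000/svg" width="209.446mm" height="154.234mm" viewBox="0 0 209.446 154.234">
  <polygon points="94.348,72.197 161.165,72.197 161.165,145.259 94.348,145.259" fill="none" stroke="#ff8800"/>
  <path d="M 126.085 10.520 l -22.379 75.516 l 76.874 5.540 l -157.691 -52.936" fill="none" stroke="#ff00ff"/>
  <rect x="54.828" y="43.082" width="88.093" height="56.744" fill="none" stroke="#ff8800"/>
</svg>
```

; Generated by LaserGRBL
G21
G90
G0 X94.348 Y82.037
M3 S542
G1 X161.165 Y82.037 F1738
G1 X161.165 Y8.975
G1 X94.348 Y8.975
G1 X94.348 Y82.037
G0 X126.085 Y143.714
M3 S808
G1 X103.706 Y68.198 F1538
G1 X180.580 Y62.658
G1 X22.889 Y115.594
G0 X54.828 Y111.152
M3 S542
G1 X142.921 Y111.152 F1738
G1 X142.921 Y54.408
G1 X54.828 Y54.408
G1 X54.828 Y111.152
M5
G0 X0.000 Y0.000

1 u = 1 mm; y_m = 154.234 − y.

[1] `<polygon>` rectangle, #ff8800→score S542 F1738: (94.348,82.037) → (161.165,82.037) → (161.165,8.975) → (94.348,8.975) → (94.348,82.037) (closed)

[2] `<path>` open polyline, #ff00ff→cut S808 F1538: (126.085,143.714) → (103.706,68.198) → (180.580,62.658) → (22.889,115.594)

[3] `<rect>` rectangle, #ff8800→score S542 F1738: (54.828,111.152) → (142.921,111.152) → (142.921,54.408) → (54.828,54.408) → (54.828,111.152) (closed)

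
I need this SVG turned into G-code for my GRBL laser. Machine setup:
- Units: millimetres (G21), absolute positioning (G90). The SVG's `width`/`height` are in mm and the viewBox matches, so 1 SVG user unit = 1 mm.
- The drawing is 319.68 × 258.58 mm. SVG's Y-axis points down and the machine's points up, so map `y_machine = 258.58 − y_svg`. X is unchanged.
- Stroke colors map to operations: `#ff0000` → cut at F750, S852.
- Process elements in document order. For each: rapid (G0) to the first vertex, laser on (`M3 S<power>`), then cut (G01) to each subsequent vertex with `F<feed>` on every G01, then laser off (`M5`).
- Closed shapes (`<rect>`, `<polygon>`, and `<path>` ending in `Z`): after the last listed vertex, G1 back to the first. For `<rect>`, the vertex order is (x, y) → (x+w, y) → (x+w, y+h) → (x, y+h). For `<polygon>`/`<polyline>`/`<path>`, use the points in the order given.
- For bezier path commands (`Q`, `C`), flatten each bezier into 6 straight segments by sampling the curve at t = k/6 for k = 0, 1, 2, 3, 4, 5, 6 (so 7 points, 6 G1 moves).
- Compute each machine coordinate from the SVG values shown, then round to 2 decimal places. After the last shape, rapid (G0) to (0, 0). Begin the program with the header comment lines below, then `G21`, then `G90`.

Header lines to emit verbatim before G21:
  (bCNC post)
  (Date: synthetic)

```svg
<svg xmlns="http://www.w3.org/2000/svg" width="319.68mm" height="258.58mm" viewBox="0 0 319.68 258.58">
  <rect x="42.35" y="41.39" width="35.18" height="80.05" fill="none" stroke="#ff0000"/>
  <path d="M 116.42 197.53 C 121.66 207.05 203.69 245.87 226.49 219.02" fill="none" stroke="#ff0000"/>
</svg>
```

1 u = 1 mm; y_m = 258.58 − y.

[1] `<rect>` rectangle, #ff0000→cut S852 F750: (42.35,217.19) → (77.53,217.19) → (77.53,137.14) → (42.35,137.14) → (42.35,217.19) (closed)

[2] `<path>` cubic bezier, #ff0000→cut S852 F750: (116.42,61.05) → (124.81,54.29) → (142.22,45.28) → (164.87,36.67) → (188.98,31.08) → (210.78,31.17) → (226.49,39.56)

(bCNC post)
(Date: synthetic)
G21
G90
G0 X42.35 Y217.19
M3 S852
G01 X77.53 Y217.19 F750
G01 X77.53 Y137.14 F750
G01 X42.35 Y137.14 F750
G01 X42.35 Y217.19 F750
M5
G0 X116.42 Y61.05
M3 S852
G01 X124.81 Y54.29 F750
G01 X142.22 Y45.28 F750
G01 X164.87 Y36.67 F750
G01 X188.98 Y31.08 F750
G01 X210.78 Y31.17 F750
G01 X226.49 Y39.56 F750
M5
G0 X0.00 Y0.00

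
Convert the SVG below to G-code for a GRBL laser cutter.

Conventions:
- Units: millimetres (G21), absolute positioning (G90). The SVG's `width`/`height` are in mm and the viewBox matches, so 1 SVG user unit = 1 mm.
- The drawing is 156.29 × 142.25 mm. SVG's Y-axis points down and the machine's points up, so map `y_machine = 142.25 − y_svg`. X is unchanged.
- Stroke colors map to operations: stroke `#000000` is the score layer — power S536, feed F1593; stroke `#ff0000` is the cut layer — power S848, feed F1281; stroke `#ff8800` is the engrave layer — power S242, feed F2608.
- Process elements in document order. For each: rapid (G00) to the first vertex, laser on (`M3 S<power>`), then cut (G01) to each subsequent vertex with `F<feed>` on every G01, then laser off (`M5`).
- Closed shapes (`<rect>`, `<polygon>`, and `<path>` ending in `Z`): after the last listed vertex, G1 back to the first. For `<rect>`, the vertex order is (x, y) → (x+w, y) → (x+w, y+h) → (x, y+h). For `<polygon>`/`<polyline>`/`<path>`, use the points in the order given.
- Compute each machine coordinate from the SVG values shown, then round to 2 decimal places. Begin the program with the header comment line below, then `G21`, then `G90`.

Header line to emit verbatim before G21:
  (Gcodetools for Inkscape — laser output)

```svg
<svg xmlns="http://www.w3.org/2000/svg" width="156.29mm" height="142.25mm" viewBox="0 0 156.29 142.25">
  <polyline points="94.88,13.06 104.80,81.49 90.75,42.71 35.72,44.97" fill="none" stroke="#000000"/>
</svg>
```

viewBox `0 0 156.29 142.25` with mm width/height → 1 unit = 1 mm. Flip: y_m = 142.25 − y_svg.

**Shape 1** — `<polyline>` open polyline, stroke `#000000` → score (S536, F1593). Machine vertices: (94.88,129.19) → (104.80,60.76) → (90.75,99.54) → (35.72,97.28). Open path.

(Gcodetools for Inkscape — laser output)
G21
G90
G00 X94.88 Y129.19
M3 S536
G01 X104.80 Y60.76 F1593
G01 X90.75 Y99.54 F1593
G01 X35.72 Y97.28 F1593
M5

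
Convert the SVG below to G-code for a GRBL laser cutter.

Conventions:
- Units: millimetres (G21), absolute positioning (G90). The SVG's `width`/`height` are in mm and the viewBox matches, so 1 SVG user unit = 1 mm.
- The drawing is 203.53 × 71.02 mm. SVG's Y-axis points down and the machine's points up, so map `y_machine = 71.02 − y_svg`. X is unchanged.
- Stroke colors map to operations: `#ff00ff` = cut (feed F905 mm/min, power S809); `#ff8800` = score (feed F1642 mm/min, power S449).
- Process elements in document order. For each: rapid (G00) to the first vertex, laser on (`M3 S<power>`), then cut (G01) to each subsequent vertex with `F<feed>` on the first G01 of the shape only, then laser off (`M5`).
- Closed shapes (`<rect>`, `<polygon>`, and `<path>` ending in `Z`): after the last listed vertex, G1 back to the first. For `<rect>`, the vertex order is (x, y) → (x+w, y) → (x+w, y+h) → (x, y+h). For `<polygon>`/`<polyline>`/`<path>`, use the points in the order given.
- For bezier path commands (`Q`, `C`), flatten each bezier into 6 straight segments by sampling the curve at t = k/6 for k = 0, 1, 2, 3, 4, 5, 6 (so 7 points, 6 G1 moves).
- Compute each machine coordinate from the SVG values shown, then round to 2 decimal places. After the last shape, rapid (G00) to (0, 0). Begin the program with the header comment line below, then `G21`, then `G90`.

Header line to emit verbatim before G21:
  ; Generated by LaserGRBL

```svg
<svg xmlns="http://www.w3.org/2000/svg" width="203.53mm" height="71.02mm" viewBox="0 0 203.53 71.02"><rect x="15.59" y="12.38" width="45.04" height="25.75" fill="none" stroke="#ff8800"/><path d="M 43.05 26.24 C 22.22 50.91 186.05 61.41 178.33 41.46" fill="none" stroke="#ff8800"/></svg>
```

1 u = 1 mm; y_m = 71.02 − y.

[1] `<rect>` rectangle, #ff8800→score S449 F1642: (15.59,58.64) → (60.63,58.64) → (60.63,32.89) → (15.59,32.89) → (15.59,58.64) (closed)

[2] `<path>` cubic bezier, #ff8800→score S449 F1642: (43.05,44.78) → (46.37,33.70) → (70.58,25.44) → (105.77,20.44) → (142.06,19.16) → (169.54,22.05) → (178.33,29.56)

; Generated by LaserGRBL
G21
G90
G00 X15.59 Y58.64
M3 S449
G01 X60.63 Y58.64 F1642
G01 X60.63 Y32.89
G01 X15.59 Y32.89
G01 X15.59 Y58.64
M5
G00 X43.05 Y44.78
M3 S449
G01 X46.37 Y33.70 F1642
G01 X70.58 Y25.44
G01 X105.77 Y20.44
G01 X142.06 Y19.16
G01 X169.54 Y22.05
G01 X178.33 Y29.56
M5
G00 X0.00 Y0.00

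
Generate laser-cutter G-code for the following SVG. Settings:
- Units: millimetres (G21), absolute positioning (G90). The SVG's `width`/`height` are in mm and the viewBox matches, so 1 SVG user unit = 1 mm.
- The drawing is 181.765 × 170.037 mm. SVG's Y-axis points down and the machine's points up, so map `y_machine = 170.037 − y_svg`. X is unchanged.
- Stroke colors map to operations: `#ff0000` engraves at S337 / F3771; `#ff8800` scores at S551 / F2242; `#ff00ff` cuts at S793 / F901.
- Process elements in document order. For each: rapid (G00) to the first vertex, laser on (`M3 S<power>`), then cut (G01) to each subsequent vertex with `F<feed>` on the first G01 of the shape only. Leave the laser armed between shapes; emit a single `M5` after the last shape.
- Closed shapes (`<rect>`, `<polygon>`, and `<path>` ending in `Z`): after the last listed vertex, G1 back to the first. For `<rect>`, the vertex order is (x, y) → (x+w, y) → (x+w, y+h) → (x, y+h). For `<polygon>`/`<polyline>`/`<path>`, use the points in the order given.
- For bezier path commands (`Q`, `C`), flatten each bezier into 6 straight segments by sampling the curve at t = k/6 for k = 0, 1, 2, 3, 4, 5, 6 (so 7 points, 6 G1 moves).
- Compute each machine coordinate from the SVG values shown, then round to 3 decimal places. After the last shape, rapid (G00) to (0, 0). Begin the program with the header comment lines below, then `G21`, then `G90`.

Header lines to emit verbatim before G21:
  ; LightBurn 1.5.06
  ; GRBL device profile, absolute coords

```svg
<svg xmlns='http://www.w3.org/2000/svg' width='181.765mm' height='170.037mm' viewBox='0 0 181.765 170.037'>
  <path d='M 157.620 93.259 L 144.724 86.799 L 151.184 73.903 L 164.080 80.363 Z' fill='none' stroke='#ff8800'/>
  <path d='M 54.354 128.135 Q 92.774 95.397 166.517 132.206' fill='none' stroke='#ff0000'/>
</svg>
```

; LightBurn 1.5.06
; GRBL device profile, absolute coords
G21
G90
G00 X157.620 Y76.778
M3 S551
G01 X144.724 Y83.238 F2242
G01 X151.184 Y96.134
G01 X164.080 Y89.674
G01 X157.620 Y76.778
G00 X54.354 Y41.902
M3 S337
G01 X68.142 Y50.883 F3771
G01 X83.892 Y56.000
G01 X101.605 Y57.253
G01 X121.280 Y54.643
G01 X142.917 Y48.169
G01 X166.517 Y37.831
M5
G00 X0.000 Y0.000

viewBox `0 0 181.765 170.037` with mm width/height → 1 unit = 1 mm. Flip: y_m = 170.037 − y_svg.

**Shape 1** — `<path>` regular polygon, stroke `#ff8800` → score (S551, F2242). Machine vertices: (157.620,76.778) → (144.724,83.238) → (151.184,96.134) → (164.080,89.674) → (157.620,76.778). Closed: final G1 returns to the first vertex.

**Shape 2** — `<path>` quadratic bezier, stroke `#ff0000` → engrave (S337, F3771). Control points (SVG): P0=(54.354,128.135), P1=(92.774,95.397), P2=(166.517,132.206); sampled at t=k/6. Machine vertices: (54.354,41.902) → (68.142,50.883) → (83.892,56.000) → (101.605,57.253) → (121.280,54.643) → (142.917,48.169) → (166.517,37.831). Open path.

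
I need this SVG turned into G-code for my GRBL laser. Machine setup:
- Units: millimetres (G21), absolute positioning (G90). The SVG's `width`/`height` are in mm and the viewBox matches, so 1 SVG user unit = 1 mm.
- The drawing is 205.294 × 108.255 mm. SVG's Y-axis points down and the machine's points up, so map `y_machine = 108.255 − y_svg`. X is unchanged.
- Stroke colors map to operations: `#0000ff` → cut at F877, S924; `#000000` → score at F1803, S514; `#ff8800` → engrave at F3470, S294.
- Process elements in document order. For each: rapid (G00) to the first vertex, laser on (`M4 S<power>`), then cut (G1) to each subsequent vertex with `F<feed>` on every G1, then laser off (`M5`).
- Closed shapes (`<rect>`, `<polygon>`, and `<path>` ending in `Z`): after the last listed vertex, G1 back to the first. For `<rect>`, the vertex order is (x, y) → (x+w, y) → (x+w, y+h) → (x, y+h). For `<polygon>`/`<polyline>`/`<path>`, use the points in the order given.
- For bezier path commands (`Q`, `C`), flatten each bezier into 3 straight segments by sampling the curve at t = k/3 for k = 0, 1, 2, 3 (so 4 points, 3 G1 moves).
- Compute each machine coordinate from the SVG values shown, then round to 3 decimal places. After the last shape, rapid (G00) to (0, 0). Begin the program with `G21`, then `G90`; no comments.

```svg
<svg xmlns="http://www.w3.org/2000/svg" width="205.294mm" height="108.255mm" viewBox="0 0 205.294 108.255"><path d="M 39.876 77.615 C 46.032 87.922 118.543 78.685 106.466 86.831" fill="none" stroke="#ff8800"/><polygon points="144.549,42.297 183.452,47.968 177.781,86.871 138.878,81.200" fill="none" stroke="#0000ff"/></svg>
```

Since the viewBox matches the mm dimensions, user units are millimetres directly. The only transform is the Y-flip y_m = 108.255 − y_svg.

Shape 1 is a cubic bezier drawn with `<path>`. Its stroke #ff8800 means engrave at S294, F3470. After flipping Y the toolpath is (39.876,30.640) → (62.560,25.480) → (95.937,25.143) → (106.466,21.424).

Shape 2 is a regular polygon drawn with `<polygon>`. Its stroke #0000ff means cut at S924, F877. After flipping Y the toolpath is (144.549,65.958) → (183.452,60.287) → (177.781,21.384) → (138.878,27.055) → (144.549,65.958), returning to the start.

G21
G90
G00 X39.876 Y30.640
M4 S294
G1 X62.560 Y25.480 F3470
G1 X95.937 Y25.143 F3470
G1 X106.466 Y21.424 F3470
M5
G00 X144.549 Y65.958
M4 S924
G1 X183.452 Y60.287 F877
G1 X177.781 Y21.384 F877
G1 X138.878 Y27.055 F877
G1 X144.549 Y65.958 F877
M5
G00 X0.000 Y0.000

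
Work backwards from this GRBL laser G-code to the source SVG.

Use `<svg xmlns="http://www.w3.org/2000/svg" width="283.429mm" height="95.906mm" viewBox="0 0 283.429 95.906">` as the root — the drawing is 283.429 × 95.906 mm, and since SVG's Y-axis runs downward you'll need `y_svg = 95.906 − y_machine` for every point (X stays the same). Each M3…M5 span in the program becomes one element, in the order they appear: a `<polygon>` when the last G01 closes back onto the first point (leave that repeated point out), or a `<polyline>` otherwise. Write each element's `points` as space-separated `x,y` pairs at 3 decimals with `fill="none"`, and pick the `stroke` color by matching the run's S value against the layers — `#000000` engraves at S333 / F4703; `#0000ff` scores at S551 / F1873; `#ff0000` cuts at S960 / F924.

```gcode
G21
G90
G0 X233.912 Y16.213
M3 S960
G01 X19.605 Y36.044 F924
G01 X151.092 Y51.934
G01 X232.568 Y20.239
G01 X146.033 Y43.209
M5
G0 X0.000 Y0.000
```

<svg xmlns="http://www.w3.org/2000/svg" width="283.429mm" height="95.906mm" viewBox="0 0 283.429 95.906">
  <polyline points="233.912,79.693 19.605,59.862 151.092,43.972 232.568,75.667 146.033,52.697" fill="none" stroke="#ff0000"/>
</svg>

Machine Y-up, SVG Y-down with viewBox height 95.906, so y_svg = 95.906 − y_machine; X carries over. Every run uses S960, so all elements get stroke `#ff0000` (cut).

Run 1: The run is open, so emit a `<polyline>` with points (Y-flipped): 233.912,79.693 19.605,59.862 151.092,43.972 232.568,75.667 146.033,52.697.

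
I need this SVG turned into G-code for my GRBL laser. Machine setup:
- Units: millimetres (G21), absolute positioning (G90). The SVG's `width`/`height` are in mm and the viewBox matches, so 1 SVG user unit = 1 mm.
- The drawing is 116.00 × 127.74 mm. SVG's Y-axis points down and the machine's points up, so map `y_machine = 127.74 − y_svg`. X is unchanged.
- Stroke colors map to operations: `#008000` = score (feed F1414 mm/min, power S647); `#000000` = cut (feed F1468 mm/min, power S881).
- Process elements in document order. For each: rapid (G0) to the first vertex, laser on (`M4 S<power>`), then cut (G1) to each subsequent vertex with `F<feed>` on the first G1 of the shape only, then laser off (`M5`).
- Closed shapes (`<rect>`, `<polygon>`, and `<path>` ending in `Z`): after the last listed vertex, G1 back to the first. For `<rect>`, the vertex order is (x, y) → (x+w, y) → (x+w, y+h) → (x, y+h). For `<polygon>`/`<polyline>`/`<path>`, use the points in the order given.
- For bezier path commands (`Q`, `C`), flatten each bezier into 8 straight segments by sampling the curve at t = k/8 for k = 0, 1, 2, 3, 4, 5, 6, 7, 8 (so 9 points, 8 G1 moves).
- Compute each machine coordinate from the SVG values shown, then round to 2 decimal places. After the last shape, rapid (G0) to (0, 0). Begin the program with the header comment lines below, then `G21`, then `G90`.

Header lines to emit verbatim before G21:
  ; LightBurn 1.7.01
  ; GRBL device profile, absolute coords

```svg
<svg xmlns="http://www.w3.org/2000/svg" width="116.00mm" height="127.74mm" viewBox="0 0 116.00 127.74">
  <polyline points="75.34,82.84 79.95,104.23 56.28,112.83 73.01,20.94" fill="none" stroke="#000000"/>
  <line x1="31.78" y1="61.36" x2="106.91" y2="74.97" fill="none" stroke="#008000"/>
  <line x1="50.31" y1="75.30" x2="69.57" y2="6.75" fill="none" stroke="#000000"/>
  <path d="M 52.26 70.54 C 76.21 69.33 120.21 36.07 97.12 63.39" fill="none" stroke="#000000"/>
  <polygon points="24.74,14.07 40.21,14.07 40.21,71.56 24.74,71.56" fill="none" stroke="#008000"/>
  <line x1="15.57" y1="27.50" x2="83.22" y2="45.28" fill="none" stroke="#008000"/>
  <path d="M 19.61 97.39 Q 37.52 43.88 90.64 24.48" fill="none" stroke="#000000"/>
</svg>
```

; LightBurn 1.7.01
; GRBL device profile, absolute coords
G21
G90
G0 X75.34 Y44.90
M4 S881
G1 X79.95 Y23.51 F1468
G1 X56.28 Y14.91
G1 X73.01 Y106.80
M5
G0 X31.78 Y66.38
M4 S647
G1 X106.91 Y52.77 F1414
M5
G0 X50.31 Y52.44
M4 S881
G1 X69.57 Y120.99 F1468
M5
G0 X52.26 Y57.20
M4 S881
G1 X62.01 Y58.98 F1468
G1 X72.62 Y62.67
G1 X83.07 Y67.20
G1 X92.33 Y71.47
G1 X99.39 Y74.41
G1 X103.22 Y74.93
G1 X102.80 Y71.94
G1 X97.12 Y64.35
M5
G0 X24.74 Y113.67
M4 S647
G1 X40.21 Y113.67 F1414
G1 X40.21 Y56.18
G1 X24.74 Y56.18
G1 X24.74 Y113.67
M5
G0 X15.57 Y100.24
M4 S647
G1 X83.22 Y82.46 F1414
M5
G0 X19.61 Y30.35
M4 S881
G1 X24.64 Y43.19 F1468
G1 X30.77 Y54.97
G1 X37.99 Y65.69
G1 X46.32 Y75.33
G1 X55.75 Y83.91
G1 X66.28 Y91.43
G1 X77.91 Y97.88
G1 X90.64 Y103.26
M5
G0 X0.00 Y0.00

viewBox `0 0 116.00 127.74` with mm width/height → 1 unit = 1 mm. Flip: y_m = 127.74 − y_svg.

**Shape 1** — `<polyline>` open polyline, stroke `#000000` → cut (S881, F1468). Machine vertices: (75.34,44.90) → (79.95,23.51) → (56.28,14.91) → (73.01,106.80). Open path.

**Shape 2** — `<line>` line segment, stroke `#008000` → score (S647, F1414). Machine vertices: (31.78,66.38) → (106.91,52.77). Open path.

**Shape 3** — `<line>` line segment, stroke `#000000` → cut (S881, F1468). Machine vertices: (50.31,52.44) → (69.57,120.99). Open path.

**Shape 4** — `<path>` cubic bezier, stroke `#000000` → cut (S881, F1468). Control points (SVG): P0=(52.26,70.54), P1=(76.21,69.33), P2=(120.21,36.07), P3=(97.12,63.39); sampled at t=k/8. Machine vertices: (52.26,57.20) → (62.01,58.98) → (72.62,62.67) → (83.07,67.20) → (92.33,71.47) → (99.39,74.41) → (103.22,74.93) → (102.80,71.94) → (97.12,64.35). Open path.

**Shape 5** — `<polygon>` rectangle, stroke `#008000` → score (S647, F1414). Machine vertices: (24.74,113.67) → (40.21,113.67) → (40.21,56.18) → (24.74,56.18) → (24.74,113.67). Closed: final G1 returns to the first vertex.

**Shape 6** — `<line>` line segment, stroke `#008000` → score (S647, F1414). Machine vertices: (15.57,100.24) → (83.22,82.46). Open path.

**Shape 7** — `<path>` quadratic bezier, stroke `#000000` → cut (S881, F1468). Control points (SVG): P0=(19.61,97.39), P1=(37.52,43.88), P2=(90.64,24.48); sampled at t=k/8. Machine vertices: (19.61,30.35) → (24.64,43.19) → (30.77,54.97) → (37.99,65.69) → (46.32,75.33) → (55.75,83.91) → (66.28,91.43) → (77.91,97.88) → (90.64,103.26). Open path.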